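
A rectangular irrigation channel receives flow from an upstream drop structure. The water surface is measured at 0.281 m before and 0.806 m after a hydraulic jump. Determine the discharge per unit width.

For a rectangular channel the momentum equation gives q² = ½·g·y₁·y₂·(y₁ + y₂) = ½×9.81×0.281×0.806×1.09 = 1.21.
q = √1.21 = 1.10 m²/s.

q = 1.10 m²/s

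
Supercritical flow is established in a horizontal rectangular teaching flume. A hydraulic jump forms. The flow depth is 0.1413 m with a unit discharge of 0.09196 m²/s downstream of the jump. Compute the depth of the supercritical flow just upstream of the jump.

y₁ = 0.06047 m

V₂ = q/y₂ = 0.09196/0.1413 = 0.6508 m/s; Fr₂ = V₂/√(g·y₂) = 0.5528.
Applying the sequent-depth relation in reverse, y₁/y₂ = ½[√(1 + 8Fr₂²) − 1] = ½[√3.4445 − 1] = 0.4280.
y₁ = 0.4280 × 0.1413 = 0.06047 m.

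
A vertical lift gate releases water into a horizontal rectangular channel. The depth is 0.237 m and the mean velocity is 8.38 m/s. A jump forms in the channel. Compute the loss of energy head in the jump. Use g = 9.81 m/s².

Fr₁ = V₁/√(g·y₁) = 8.38/√(9.81×0.237) = 5.50.
From the momentum equation for a rectangular channel, y₂/y₁ = ½[√(1 + 8Fr₁²) − 1] = ½[√242.6 − 1] = 7.29.
y₂ = 7.29 × 0.237 = 1.73 m.
q = V₁·y₁ = 8.38 × 0.237 = 1.99 m²/s. V₂ = q/y₂ = 1.99/1.73 = 1.15 m/s. E₁ = y₁ + V₁²/2g = 3.82 m; E₂ = y₂ + V₂²/2g = 1.79 m. ΔE = E₁ − E₂ = 2.02 m.

ΔE = 2.02 m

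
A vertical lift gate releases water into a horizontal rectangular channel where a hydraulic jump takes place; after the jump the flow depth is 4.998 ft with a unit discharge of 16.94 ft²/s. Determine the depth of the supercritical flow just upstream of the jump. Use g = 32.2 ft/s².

y₁ = 0.6333 ft

V₂ = q/y₂ = 16.94/4.998 = 3.389 ft/s; Fr₂ = V₂/√(g·y₂) = 0.2672.
The Bélanger relation is symmetric: y₁/y₂ = ½[√(1 + 8Fr₂²) − 1] = ½[√1.5710 − 1] = 0.1267.
y₁ = 0.1267 × 4.998 = 0.6333 ft.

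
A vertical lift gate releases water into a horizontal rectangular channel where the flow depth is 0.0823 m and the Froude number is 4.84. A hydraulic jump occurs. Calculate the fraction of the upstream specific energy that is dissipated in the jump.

Fr₁ = 4.84 (given).
By Bélanger, y₂/y₁ = ½[√(1 + 8Fr₁²) − 1] = ½[√188.4 − 1] = 6.36.
y₂ = 6.36 × 0.0823 = 0.524 m.
E₁ = y₁(1 + Fr₁²/2) = 0.0823×(1 + 4.84²/2) = 1.05 m. ΔE = (y₂ − y₁)³/(4y₁y₂) = 0.499 m. ΔE/E₁ = 0.499/1.05 = 0.477.

ΔE/E₁ = 0.477 (47.7%)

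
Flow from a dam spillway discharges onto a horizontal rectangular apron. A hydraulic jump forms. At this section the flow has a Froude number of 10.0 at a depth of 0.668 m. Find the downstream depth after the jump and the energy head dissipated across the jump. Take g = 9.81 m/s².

Fr₁ = 10.0 (given).
Conjugate-depth relation: y₂/y₁ = ½[√(1 + 8Fr₁²) − 1] = ½[√801.0 − 1] = 13.7.
y₂ = 13.7 × 0.668 = 9.12 m.
V₁ = Fr₁·√(g·y₁) = 10.0×√(9.81×0.668) = 25.6 m/s; q = V₁·y₁ = 17.1 m²/s. V₂ = q/y₂ = 17.1/9.12 = 1.88 m/s. E₁ = y₁ + V₁²/2g = 34.1 m; E₂ = y₂ + V₂²/2g = 9.30 m. ΔE = E₁ − E₂ = 24.8 m.

y₂ = 9.12 m; ΔE = 24.8 m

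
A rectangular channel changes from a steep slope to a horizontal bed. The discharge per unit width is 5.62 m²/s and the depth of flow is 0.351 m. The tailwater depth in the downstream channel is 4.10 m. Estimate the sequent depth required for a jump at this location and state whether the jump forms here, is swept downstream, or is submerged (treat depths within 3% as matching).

V₁ = q/y₁ = 5.62/0.351 = 16.0 m/s. Fr₁ = V₁/√(g·y₁) = 16.0/√(9.81×0.351) = 8.63.
Conjugate-depth relation: y₂/y₁ = ½[√(1 + 8Fr₁²) − 1] = ½[√596.6 − 1] = 11.7.
y₂ = 11.7 × 0.351 = 4.11 m.
Tailwater y_tw = 4.10 m: y_tw ≈ y₂, so the jump forms here.

y₂ = 4.11 m; the jump forms here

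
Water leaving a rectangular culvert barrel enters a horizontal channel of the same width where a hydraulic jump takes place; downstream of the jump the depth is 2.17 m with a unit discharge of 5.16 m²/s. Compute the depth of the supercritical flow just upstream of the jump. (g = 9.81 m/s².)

y₁ = 0.833 m

V₂ = q/y₂ = 5.16/2.17 = 2.38 m/s; Fr₂ = V₂/√(g·y₂) = 0.515.
From the momentum equation (using Fr₂), y₁/y₂ = ½[√(1 + 8Fr₂²) − 1] = ½[√3.125 − 1] = 0.384.
y₁ = 0.384 × 2.17 = 0.833 m.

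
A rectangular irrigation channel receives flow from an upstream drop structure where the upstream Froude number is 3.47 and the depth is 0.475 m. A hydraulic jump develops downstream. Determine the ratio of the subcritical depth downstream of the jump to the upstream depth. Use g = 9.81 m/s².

y₂/y₁ = 4.43

Fr₁ = 3.47 (given).
By Bélanger, y₂/y₁ = ½[√(1 + 8Fr₁²) − 1] = ½[√97.33 − 1] = 4.43.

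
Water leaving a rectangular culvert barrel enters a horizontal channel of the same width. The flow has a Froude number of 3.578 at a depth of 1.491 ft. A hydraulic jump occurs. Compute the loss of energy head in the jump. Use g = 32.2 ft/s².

ΔE = 3.745 ft

Fr₁ = 3.578 (given).
By Bélanger, y₂/y₁ = ½[√(1 + 8Fr₁²) − 1] = ½[√103.42 − 1] = 4.585.
y₂ = 4.585 × 1.491 = 6.836 ft.
Head loss: ΔE = (y₂ − y₁)³/(4y₁y₂) = (6.836 − 1.491)³/(4×1.491×6.836) = 152.7/40.77 = 3.745 ft.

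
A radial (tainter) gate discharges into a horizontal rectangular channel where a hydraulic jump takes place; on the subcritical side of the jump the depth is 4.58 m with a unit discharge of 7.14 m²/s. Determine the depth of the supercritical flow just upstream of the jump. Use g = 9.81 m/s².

y₁ = 0.451 m

V₂ = q/y₂ = 7.14/4.58 = 1.56 m/s; Fr₂ = V₂/√(g·y₂) = 0.233.
Since the conjugate-depth ratio holds either way, y₁/y₂ = ½[√(1 + 8Fr₂²) − 1] = ½[√1.433 − 1] = 0.0985.
y₁ = 0.0985 × 4.58 = 0.451 m.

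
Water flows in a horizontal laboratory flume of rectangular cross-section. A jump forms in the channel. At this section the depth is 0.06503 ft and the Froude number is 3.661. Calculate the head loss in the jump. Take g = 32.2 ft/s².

Fr₁ = 3.661 (given).
Sequent-depth ratio: y₂/y₁ = ½[√(1 + 8Fr₁²) − 1] = ½[√108.22 − 1] = 4.702.
y₂ = 4.702 × 0.06503 = 0.3057 ft.
Head loss: ΔE = (y₂ − y₁)³/(4y₁y₂) = (0.3057 − 0.06503)³/(4×0.06503×0.3057) = 0.01395/0.07953 = 0.1754 ft.

ΔE = 0.1754 ft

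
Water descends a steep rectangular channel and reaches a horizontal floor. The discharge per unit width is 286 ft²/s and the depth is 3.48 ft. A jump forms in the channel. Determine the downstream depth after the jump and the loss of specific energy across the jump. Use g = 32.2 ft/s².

y₂ = 36.5 ft; ΔE = 70.9 ft

V₁ = q/y₁ = 286/3.48 = 82.2 ft/s. Fr₁ = V₁/√(g·y₁) = 82.2/√(32.2×3.48) = 7.76.
By Bélanger, y₂/y₁ = ½[√(1 + 8Fr₁²) − 1] = ½[√483.2 − 1] = 10.5.
y₂ = 10.5 × 3.48 = 36.5 ft.
Head loss: ΔE = (y₂ − y₁)³/(4y₁y₂) = (36.5 − 3.48)³/(4×3.48×36.5) = 36030/508 = 70.9 ft.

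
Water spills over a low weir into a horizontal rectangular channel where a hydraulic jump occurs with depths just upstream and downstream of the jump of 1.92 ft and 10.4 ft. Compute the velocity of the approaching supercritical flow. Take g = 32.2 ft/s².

V₁ = 32.8 ft/s

For a rectangular channel the momentum equation gives q² = ½·g·y₁·y₂·(y₁ + y₂) = ½×32.2×1.92×10.4×12.3 = 3961.
q = √3961 = 62.9 ft²/s.
V₁ = q/y₁ = 62.9/1.92 = 32.8 ft/s.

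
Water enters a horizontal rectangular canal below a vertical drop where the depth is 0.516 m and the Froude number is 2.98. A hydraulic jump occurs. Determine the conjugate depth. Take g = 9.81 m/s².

Fr₁ = 2.98 (given).
From the momentum equation for a rectangular channel, y₂/y₁ = ½[√(1 + 8Fr₁²) − 1] = ½[√72.04 − 1] = 3.74.
y₂ = 3.74 × 0.516 = 1.93 m.

y₂ = 1.93 m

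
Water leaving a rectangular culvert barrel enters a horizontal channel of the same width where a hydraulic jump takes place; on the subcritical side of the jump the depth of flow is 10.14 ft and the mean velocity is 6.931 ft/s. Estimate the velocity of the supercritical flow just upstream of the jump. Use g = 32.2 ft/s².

Fr₂ = V₂/√(g·y₂) = 6.931/√(32.2×10.14) = 0.3836.
Applying the sequent-depth relation in reverse, y₁/y₂ = ½[√(1 + 8Fr₂²) − 1] = ½[√2.1770 − 1] = 0.2377.
y₁ = 0.2377 × 10.14 = 2.411 ft.
V₁ = q/y₁ = 70.28/2.411 = 29.15 ft/s.

V₁ = 29.15 ft/s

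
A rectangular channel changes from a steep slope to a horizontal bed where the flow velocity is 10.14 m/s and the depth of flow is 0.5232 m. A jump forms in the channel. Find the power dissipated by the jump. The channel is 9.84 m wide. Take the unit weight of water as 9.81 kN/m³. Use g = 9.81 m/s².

Fr₁ = V₁/√(g·y₁) = 10.14/√(9.81×0.5232) = 4.476.
Bélanger equation: y₂/y₁ = ½[√(1 + 8Fr₁²) − 1] = ½[√161.26 − 1] = 5.849.
y₂ = 5.849 × 0.5232 = 3.060 m.
Head loss: ΔE = (y₂ − y₁)³/(4y₁y₂) = (3.060 − 0.5232)³/(4×0.5232×3.060) = 16.33/6.405 = 2.550 m.
q = V₁·y₁ = 10.14 × 0.5232 = 5.305 m²/s. Q = q·b = 5.305 × 9.84 = 52.20 m³/s. P = γ·Q·ΔE = 9.81 × 52.20 × 2.550 = 1306 kW.

P = 1306 kW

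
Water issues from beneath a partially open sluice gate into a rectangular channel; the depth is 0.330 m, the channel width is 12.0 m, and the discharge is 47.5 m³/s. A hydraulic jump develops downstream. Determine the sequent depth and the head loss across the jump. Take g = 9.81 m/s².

q = Q/b = 47.5/12.0 = 3.96 m²/s; V₁ = q/y₁ = 12.0 m/s. Fr₁ = V₁/√(g·y₁) = 6.67.
From the momentum equation for a rectangular channel, y₂/y₁ = ½[√(1 + 8Fr₁²) − 1] = ½[√356.6 − 1] = 8.94.
y₂ = 8.94 × 0.330 = 2.95 m.
V₂ = q/y₂ = 3.96/2.95 = 1.34 m/s. E₁ = y₁ + V₁²/2g = 7.66 m; E₂ = y₂ + V₂²/2g = 3.04 m. ΔE = E₁ − E₂ = 4.62 m.

y₂ = 2.95 m; ΔE = 4.62 m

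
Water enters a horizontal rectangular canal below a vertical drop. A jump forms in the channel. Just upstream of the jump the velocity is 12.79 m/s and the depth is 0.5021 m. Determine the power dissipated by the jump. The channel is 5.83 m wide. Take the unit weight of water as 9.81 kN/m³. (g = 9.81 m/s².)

P = 1781 kW

Fr₁ = V₁/√(g·y₁) = 12.79/√(9.81×0.5021) = 5.763.
From the momentum equation for a rectangular channel, y₂/y₁ = ½[√(1 + 8Fr₁²) − 1] = ½[√266.69 − 1] = 7.665.
y₂ = 7.665 × 0.5021 = 3.849 m.
Head loss: ΔE = (y₂ − y₁)³/(4y₁y₂) = (3.849 − 0.5021)³/(4×0.5021×3.849) = 37.48/7.730 = 4.849 m.
q = V₁·y₁ = 12.79 × 0.5021 = 6.422 m²/s. Q = q·b = 6.422 × 5.83 = 37.44 m³/s. P = γ·Q·ΔE = 9.81 × 37.44 × 4.849 = 1781 kW.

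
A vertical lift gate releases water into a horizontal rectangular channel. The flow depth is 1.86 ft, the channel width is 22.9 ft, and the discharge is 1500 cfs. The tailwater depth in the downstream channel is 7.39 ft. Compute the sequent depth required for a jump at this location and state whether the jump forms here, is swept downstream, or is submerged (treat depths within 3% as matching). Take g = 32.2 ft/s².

q = Q/b = 1500/22.9 = 65.5 ft²/s; V₁ = q/y₁ = 35.2 ft/s. Fr₁ = V₁/√(g·y₁) = 4.55.
Sequent-depth ratio: y₂/y₁ = ½[√(1 + 8Fr₁²) − 1] = ½[√166.7 − 1] = 5.95.
y₂ = 5.95 × 1.86 = 11.1 ft.
Tailwater y_tw = 7.39 ft: y_tw < y₂, so the jump is swept downstream.

y₂ = 11.1 ft; the jump is swept downstream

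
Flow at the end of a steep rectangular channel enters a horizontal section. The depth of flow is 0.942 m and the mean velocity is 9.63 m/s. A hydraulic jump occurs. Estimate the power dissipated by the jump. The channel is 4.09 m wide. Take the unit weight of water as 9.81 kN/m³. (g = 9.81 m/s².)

P = 582 kW

Fr₁ = V₁/√(g·y₁) = 9.63/√(9.81×0.942) = 3.17.
Bélanger equation: y₂/y₁ = ½[√(1 + 8Fr₁²) − 1] = ½[√81.28 − 1] = 4.01.
y₂ = 4.01 × 0.942 = 3.78 m.
Head loss: ΔE = (y₂ − y₁)³/(4y₁y₂) = (3.78 − 0.942)³/(4×0.942×3.78) = 22.7/14.2 = 1.60 m.
q = V₁·y₁ = 9.63 × 0.942 = 9.07 m²/s. Q = q·b = 9.07 × 4.09 = 37.1 m³/s. P = γ·Q·ΔE = 9.81 × 37.1 × 1.60 = 582 kW.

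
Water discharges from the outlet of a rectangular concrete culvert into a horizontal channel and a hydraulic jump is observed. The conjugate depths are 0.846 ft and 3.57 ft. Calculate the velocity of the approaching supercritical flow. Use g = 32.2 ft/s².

For a rectangular channel the momentum equation gives q² = ½·g·y₁·y₂·(y₁ + y₂) = ½×32.2×0.846×3.57×4.42 = 215.
q = √215 = 14.7 ft²/s.
V₁ = q/y₁ = 14.7/0.846 = 17.3 ft/s.

V₁ = 17.3 ft/s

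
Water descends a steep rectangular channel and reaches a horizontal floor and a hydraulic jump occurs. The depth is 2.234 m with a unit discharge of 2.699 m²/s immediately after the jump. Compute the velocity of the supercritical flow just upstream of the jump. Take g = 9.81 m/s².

V₂ = q/y₂ = 2.699/2.234 = 1.208 m/s; Fr₂ = V₂/√(g·y₂) = 0.2581.
Since the conjugate-depth ratio holds either way, y₁/y₂ = ½[√(1 + 8Fr₂²) − 1] = ½[√1.5328 − 1] = 0.1190.
y₁ = 0.1190 × 2.234 = 0.2659 m.
V₁ = q/y₁ = 2.699/0.2659 = 10.15 m/s.

V₁ = 10.15 m/s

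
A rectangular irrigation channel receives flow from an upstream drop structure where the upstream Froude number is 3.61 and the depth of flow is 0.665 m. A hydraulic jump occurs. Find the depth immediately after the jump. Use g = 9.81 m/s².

Fr₁ = 3.61 (given).
Sequent-depth ratio: y₂/y₁ = ½[√(1 + 8Fr₁²) − 1] = ½[√105.3 − 1] = 4.63.
y₂ = 4.63 × 0.665 = 3.08 m.

y₂ = 3.08 m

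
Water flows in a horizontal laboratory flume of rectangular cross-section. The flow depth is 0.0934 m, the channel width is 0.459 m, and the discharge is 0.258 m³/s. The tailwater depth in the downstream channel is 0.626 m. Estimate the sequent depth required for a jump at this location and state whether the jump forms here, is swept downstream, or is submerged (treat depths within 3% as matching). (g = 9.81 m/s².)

q = Q/b = 0.258/0.459 = 0.562 m²/s; V₁ = q/y₁ = 6.02 m/s. Fr₁ = V₁/√(g·y₁) = 6.29.
Sequent-depth ratio: y₂/y₁ = ½[√(1 + 8Fr₁²) − 1] = ½[√317.2 − 1] = 8.41.
y₂ = 8.41 × 0.0934 = 0.785 m.
Tailwater y_tw = 0.626 m: y_tw < y₂, so the jump is swept downstream.

y₂ = 0.785 m; the jump is swept downstream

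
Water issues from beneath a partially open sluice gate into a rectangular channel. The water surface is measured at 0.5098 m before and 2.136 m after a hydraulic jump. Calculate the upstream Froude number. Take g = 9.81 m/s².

Fr₁ = 3.297

For a rectangular channel the momentum equation gives q² = ½·g·y₁·y₂·(y₁ + y₂) = ½×9.81×0.5098×2.136×2.646 = 14.13.
q = √14.13 = 3.759 m²/s.
V₁ = q/y₁ = 7.374 m/s; Fr₁ = V₁/√(g·y₁) = 3.297.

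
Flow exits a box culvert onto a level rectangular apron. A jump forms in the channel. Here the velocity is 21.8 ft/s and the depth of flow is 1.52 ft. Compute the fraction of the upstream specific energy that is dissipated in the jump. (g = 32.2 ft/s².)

Fr₁ = V₁/√(g·y₁) = 21.8/√(32.2×1.52) = 3.12.
Sequent-depth ratio: y₂/y₁ = ½[√(1 + 8Fr₁²) − 1] = ½[√78.68 − 1] = 3.94.
y₂ = 3.94 × 1.52 = 5.98 ft.
E₁ = y₁ + V₁²/2g = 8.90 ft. ΔE = (y₂ − y₁)³/(4y₁y₂) = 2.44 ft. ΔE/E₁ = 2.44/8.90 = 0.274.

ΔE/E₁ = 0.274 (27.4%)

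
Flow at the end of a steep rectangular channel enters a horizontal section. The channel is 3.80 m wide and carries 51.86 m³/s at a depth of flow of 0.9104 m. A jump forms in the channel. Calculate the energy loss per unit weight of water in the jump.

ΔE = 6.083 m

q = Q/b = 51.86/3.80 = 13.65 m²/s; V₁ = q/y₁ = 14.99 m/s. Fr₁ = V₁/√(g·y₁) = 5.016.
By Bélanger, y₂/y₁ = ½[√(1 + 8Fr₁²) − 1] = ½[√202.29 − 1] = 6.611.
y₂ = 6.611 × 0.9104 = 6.019 m.
Head loss: ΔE = (y₂ − y₁)³/(4y₁y₂) = (6.019 − 0.9104)³/(4×0.9104×6.019) = 133.3/21.92 = 6.083 m.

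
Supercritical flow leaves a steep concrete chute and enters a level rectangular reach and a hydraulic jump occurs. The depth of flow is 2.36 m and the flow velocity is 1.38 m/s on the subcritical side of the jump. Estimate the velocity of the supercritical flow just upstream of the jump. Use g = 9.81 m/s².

V₁ = 9.59 m/s

Fr₂ = V₂/√(g·y₂) = 1.38/√(9.81×2.36) = 0.287.
From the momentum equation (using Fr₂), y₁/y₂ = ½[√(1 + 8Fr₂²) − 1] = ½[√1.658 − 1] = 0.144.
y₁ = 0.144 × 2.36 = 0.339 m.
V₁ = q/y₁ = 3.26/0.339 = 9.59 m/s.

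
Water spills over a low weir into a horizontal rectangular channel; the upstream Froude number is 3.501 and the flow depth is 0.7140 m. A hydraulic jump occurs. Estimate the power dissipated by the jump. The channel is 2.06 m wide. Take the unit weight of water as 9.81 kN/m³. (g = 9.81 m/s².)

Fr₁ = 3.501 (given).
Bélanger equation: y₂/y₁ = ½[√(1 + 8Fr₁²) − 1] = ½[√99.056 − 1] = 4.476.
y₂ = 4.476 × 0.7140 = 3.196 m.
V₁ = Fr₁·√(g·y₁) = 3.501×√(9.81×0.7140) = 9.266 m/s; q = V₁·y₁ = 6.616 m²/s. V₂ = q/y₂ = 6.616/3.196 = 2.070 m/s. E₁ = y₁ + V₁²/2g = 5.090 m; E₂ = y₂ + V₂²/2g = 3.414 m. ΔE = E₁ − E₂ = 1.675 m.
Q = q·b = 6.616 × 2.06 = 13.63 m³/s. P = γ·Q·ΔE = 9.81 × 13.63 × 1.675 = 224.0 kW.

P = 224.0 kW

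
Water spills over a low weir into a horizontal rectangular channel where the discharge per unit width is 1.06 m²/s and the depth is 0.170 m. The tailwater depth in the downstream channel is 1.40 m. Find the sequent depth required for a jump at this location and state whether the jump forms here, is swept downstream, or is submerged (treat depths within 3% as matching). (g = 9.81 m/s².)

V₁ = q/y₁ = 1.06/0.170 = 6.24 m/s. Fr₁ = V₁/√(g·y₁) = 6.24/√(9.81×0.170) = 4.83.
Bélanger equation: y₂/y₁ = ½[√(1 + 8Fr₁²) − 1] = ½[√187.5 − 1] = 6.35.
y₂ = 6.35 × 0.170 = 1.08 m.
Tailwater y_tw = 1.40 m: y_tw > y₂, so the jump is submerged.

y₂ = 1.08 m; the jump is submerged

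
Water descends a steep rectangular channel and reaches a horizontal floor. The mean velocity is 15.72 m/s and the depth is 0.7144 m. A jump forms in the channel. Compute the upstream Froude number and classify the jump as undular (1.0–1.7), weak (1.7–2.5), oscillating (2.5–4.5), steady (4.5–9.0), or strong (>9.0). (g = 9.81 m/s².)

Fr₁ = 5.938; steady jump

Fr₁ = V₁/√(g·y₁) = 15.72/√(9.81×0.7144) = 5.938.
Fr₁ = 5.938 lies in the steady range.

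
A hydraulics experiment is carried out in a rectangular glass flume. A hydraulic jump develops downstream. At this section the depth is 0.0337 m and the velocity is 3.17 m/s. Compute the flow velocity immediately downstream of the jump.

V₂ = 0.433 m/s

Fr₁ = V₁/√(g·y₁) = 3.17/√(9.81×0.0337) = 5.51.
By Bélanger, y₂/y₁ = ½[√(1 + 8Fr₁²) − 1] = ½[√244.2 − 1] = 7.31.
y₂ = 7.31 × 0.0337 = 0.246 m.
q = V₁·y₁ = 3.17 × 0.0337 = 0.107 m²/s.
V₂ = q/y₂ = 0.107/0.246 = 0.433 m/s.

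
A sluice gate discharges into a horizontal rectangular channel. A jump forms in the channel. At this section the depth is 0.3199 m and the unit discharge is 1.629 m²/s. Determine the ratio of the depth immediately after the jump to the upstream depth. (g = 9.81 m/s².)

V₁ = q/y₁ = 1.629/0.3199 = 5.092 m/s. Fr₁ = V₁/√(g·y₁) = 5.092/√(9.81×0.3199) = 2.875.
By Bélanger, y₂/y₁ = ½[√(1 + 8Fr₁²) − 1] = ½[√67.103 − 1] = 3.596.

y₂/y₁ = 3.596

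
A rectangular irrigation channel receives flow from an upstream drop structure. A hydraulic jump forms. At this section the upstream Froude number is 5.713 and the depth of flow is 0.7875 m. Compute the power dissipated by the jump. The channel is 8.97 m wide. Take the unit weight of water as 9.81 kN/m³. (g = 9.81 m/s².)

P = 8181 kW

Fr₁ = 5.713 (given).
Sequent-depth ratio: y₂/y₁ = ½[√(1 + 8Fr₁²) − 1] = ½[√262.11 − 1] = 7.595.
y₂ = 7.595 × 0.7875 = 5.981 m.
V₁ = Fr₁·√(g·y₁) = 5.713×√(9.81×0.7875) = 15.88 m/s; q = V₁·y₁ = 12.50 m²/s. V₂ = q/y₂ = 12.50/5.981 = 2.091 m/s. E₁ = y₁ + V₁²/2g = 13.64 m; E₂ = y₂ + V₂²/2g = 6.204 m. ΔE = E₁ − E₂ = 7.435 m.
Q = q·b = 12.50 × 8.97 = 112.2 m³/s. P = γ·Q·ΔE = 9.81 × 112.2 × 7.435 = 8181 kW.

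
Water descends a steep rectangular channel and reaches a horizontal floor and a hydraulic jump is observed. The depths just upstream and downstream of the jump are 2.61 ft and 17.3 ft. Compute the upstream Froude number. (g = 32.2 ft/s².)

For a rectangular channel the momentum equation gives q² = ½·g·y₁·y₂·(y₁ + y₂) = ½×32.2×2.61×17.3×19.9 = 14474.
q = √14474 = 120 ft²/s.
V₁ = q/y₁ = 46.1 ft/s; Fr₁ = V₁/√(g·y₁) = 5.03.

Fr₁ = 5.03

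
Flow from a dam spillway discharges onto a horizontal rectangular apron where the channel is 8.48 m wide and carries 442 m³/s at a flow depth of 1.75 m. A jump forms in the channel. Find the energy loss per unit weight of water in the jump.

ΔE = 29.5 m

q = Q/b = 442/8.48 = 52.1 m²/s; V₁ = q/y₁ = 29.8 m/s. Fr₁ = V₁/√(g·y₁) = 7.19.
By Bélanger, y₂/y₁ = ½[√(1 + 8Fr₁²) − 1] = ½[√414.4 − 1] = 9.68.
y₂ = 9.68 × 1.75 = 16.9 m.
Head loss: ΔE = (y₂ − y₁)³/(4y₁y₂) = (16.9 − 1.75)³/(4×1.75×16.9) = 3503/119 = 29.5 m.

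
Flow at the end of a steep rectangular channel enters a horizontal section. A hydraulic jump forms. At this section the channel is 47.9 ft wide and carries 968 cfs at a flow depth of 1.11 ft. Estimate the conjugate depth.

y₂ = 4.26 ft

q = Q/b = 968/47.9 = 20.2 ft²/s; V₁ = q/y₁ = 18.2 ft/s. Fr₁ = V₁/√(g·y₁) = 3.05.
By Bélanger, y₂/y₁ = ½[√(1 + 8Fr₁²) − 1] = ½[√75.19 − 1] = 3.84.
y₂ = 3.84 × 1.11 = 4.26 ft.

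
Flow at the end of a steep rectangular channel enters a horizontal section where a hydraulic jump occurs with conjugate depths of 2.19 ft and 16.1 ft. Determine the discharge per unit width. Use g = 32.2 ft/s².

For a rectangular channel the momentum equation gives q² = ½·g·y₁·y₂·(y₁ + y₂) = ½×32.2×2.19×16.1×18.3 = 10383.
q = √10383 = 102 ft²/s.

q = 102 ft²/s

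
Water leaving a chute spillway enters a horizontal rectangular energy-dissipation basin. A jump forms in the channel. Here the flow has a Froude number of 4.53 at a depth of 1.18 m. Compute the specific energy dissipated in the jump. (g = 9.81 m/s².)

ΔE = 5.95 m

Fr₁ = 4.53 (given).
Conjugate-depth relation: y₂/y₁ = ½[√(1 + 8Fr₁²) − 1] = ½[√165.2 − 1] = 5.93.
y₂ = 5.93 × 1.18 = 6.99 m.
Head loss: ΔE = (y₂ − y₁)³/(4y₁y₂) = (6.99 − 1.18)³/(4×1.18×6.99) = 196/33.0 = 5.95 m.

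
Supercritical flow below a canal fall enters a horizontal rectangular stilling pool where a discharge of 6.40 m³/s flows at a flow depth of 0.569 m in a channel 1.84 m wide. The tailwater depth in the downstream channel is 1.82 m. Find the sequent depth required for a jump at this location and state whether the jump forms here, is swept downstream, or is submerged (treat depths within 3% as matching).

y₂ = 1.82 m; the jump forms here

q = Q/b = 6.40/1.84 = 3.48 m²/s; V₁ = q/y₁ = 6.11 m/s. Fr₁ = V₁/√(g·y₁) = 2.59.
By Bélanger, y₂/y₁ = ½[√(1 + 8Fr₁²) − 1] = ½[√54.56 − 1] = 3.19.
y₂ = 3.19 × 0.569 = 1.82 m.
Tailwater y_tw = 1.82 m: y_tw ≈ y₂, so the jump forms here.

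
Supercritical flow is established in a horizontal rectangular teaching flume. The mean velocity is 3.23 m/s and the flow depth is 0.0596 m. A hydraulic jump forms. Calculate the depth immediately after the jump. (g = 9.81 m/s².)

y₂ = 0.327 m

Fr₁ = V₁/√(g·y₁) = 3.23/√(9.81×0.0596) = 4.22.
By Bélanger, y₂/y₁ = ½[√(1 + 8Fr₁²) − 1] = ½[√143.8 − 1] = 5.49.
y₂ = 5.49 × 0.0596 = 0.327 m.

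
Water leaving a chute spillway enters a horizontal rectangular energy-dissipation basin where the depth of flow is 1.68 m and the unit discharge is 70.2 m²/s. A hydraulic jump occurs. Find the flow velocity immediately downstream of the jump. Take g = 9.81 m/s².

V₂ = 2.97 m/s

V₁ = q/y₁ = 70.2/1.68 = 41.8 m/s. Fr₁ = V₁/√(g·y₁) = 41.8/√(9.81×1.68) = 10.3.
By Bélanger, y₂/y₁ = ½[√(1 + 8Fr₁²) − 1] = ½[√848.6 − 1] = 14.1.
y₂ = 14.1 × 1.68 = 23.6 m.
V₂ = q/y₂ = 70.2/23.6 = 2.97 m/s.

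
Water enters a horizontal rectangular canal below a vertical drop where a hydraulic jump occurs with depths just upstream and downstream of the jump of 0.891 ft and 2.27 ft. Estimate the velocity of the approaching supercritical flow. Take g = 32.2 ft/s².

For a rectangular channel the momentum equation gives q² = ½·g·y₁·y₂·(y₁ + y₂) = ½×32.2×0.891×2.27×3.16 = 103.
q = √103 = 10.1 ft²/s.
V₁ = q/y₁ = 10.1/0.891 = 11.4 ft/s.

V₁ = 11.4 ft/s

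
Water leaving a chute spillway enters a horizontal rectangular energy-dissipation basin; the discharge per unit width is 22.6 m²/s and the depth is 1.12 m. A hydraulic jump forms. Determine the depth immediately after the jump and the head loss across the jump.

V₁ = q/y₁ = 22.6/1.12 = 20.2 m/s. Fr₁ = V₁/√(g·y₁) = 20.2/√(9.81×1.12) = 6.09.
By Bélanger, y₂/y₁ = ½[√(1 + 8Fr₁²) − 1] = ½[√297.5 − 1] = 8.12.
y₂ = 8.12 × 1.12 = 9.10 m.
V₂ = q/y₂ = 22.6/9.10 = 2.48 m/s. E₁ = y₁ + V₁²/2g = 21.9 m; E₂ = y₂ + V₂²/2g = 9.41 m. ΔE = E₁ − E₂ = 12.5 m.

y₂ = 9.10 m; ΔE = 12.5 m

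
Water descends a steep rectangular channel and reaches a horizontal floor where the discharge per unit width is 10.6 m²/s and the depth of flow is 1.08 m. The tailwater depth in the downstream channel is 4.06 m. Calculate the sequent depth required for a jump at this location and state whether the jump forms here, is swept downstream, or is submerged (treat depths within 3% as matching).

V₁ = q/y₁ = 10.6/1.08 = 9.81 m/s. Fr₁ = V₁/√(g·y₁) = 9.81/√(9.81×1.08) = 3.02.
From the momentum equation for a rectangular channel, y₂/y₁ = ½[√(1 + 8Fr₁²) − 1] = ½[√73.74 − 1] = 3.79.
y₂ = 3.79 × 1.08 = 4.10 m.
Tailwater y_tw = 4.06 m: y_tw ≈ y₂, so the jump forms here.

y₂ = 4.10 m; the jump forms here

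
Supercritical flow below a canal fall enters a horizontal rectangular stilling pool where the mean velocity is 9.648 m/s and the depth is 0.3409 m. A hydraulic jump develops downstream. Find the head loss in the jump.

ΔE = 2.609 m

Fr₁ = V₁/√(g·y₁) = 9.648/√(9.81×0.3409) = 5.276.
Conjugate-depth relation: y₂/y₁ = ½[√(1 + 8Fr₁²) − 1] = ½[√223.67 − 1] = 6.978.
y₂ = 6.978 × 0.3409 = 2.379 m.
Head loss: ΔE = (y₂ − y₁)³/(4y₁y₂) = (2.379 − 0.3409)³/(4×0.3409×2.379) = 8.463/3.244 = 2.609 m.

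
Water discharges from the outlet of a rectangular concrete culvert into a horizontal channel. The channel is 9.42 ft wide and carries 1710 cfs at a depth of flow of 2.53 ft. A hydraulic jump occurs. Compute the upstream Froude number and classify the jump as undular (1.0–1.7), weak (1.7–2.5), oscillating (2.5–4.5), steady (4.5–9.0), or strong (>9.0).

Fr₁ = 7.95; steady jump

q = Q/b = 1710/9.42 = 182 ft²/s; V₁ = q/y₁ = 71.8 ft/s. Fr₁ = V₁/√(g·y₁) = 7.95.
Fr₁ = 7.95 lies in the steady range.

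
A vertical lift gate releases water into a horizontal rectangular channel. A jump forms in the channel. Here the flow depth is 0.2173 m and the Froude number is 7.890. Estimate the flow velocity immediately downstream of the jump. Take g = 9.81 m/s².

Fr₁ = 7.890 (given).
From the momentum equation for a rectangular channel, y₂/y₁ = ½[√(1 + 8Fr₁²) − 1] = ½[√499.02 − 1] = 10.67.
y₂ = 10.67 × 0.2173 = 2.318 m.
V₁ = Fr₁·√(g·y₁) = 7.890×√(9.81×0.2173) = 11.52 m/s; q = V₁·y₁ = 2.503 m²/s.
V₂ = q/y₂ = 2.503/2.318 = 1.080 m/s.

V₂ = 1.080 m/s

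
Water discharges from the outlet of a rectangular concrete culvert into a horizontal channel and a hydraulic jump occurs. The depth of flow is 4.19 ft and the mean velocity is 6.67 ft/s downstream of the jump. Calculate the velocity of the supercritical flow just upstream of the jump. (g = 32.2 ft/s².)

Fr₂ = V₂/√(g·y₂) = 6.67/√(32.2×4.19) = 0.574.
From the momentum equation (using Fr₂), y₁/y₂ = ½[√(1 + 8Fr₂²) − 1] = ½[√3.638 − 1] = 0.454.
y₁ = 0.454 × 4.19 = 1.90 ft.
V₁ = q/y₁ = 27.9/1.90 = 14.7 ft/s.

V₁ = 14.7 ft/s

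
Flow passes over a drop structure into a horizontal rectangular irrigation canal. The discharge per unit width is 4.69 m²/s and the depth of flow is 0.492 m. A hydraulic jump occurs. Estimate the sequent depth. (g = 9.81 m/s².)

y₂ = 2.78 m

V₁ = q/y₁ = 4.69/0.492 = 9.53 m/s. Fr₁ = V₁/√(g·y₁) = 9.53/√(9.81×0.492) = 4.34.
By Bélanger, y₂/y₁ = ½[√(1 + 8Fr₁²) − 1] = ½[√151.6 − 1] = 5.66.
y₂ = 5.66 × 0.492 = 2.78 m.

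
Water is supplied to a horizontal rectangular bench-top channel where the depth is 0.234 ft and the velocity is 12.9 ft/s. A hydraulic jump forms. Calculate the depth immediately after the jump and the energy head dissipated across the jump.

Fr₁ = V₁/√(g·y₁) = 12.9/√(32.2×0.234) = 4.70.
From the momentum equation for a rectangular channel, y₂/y₁ = ½[√(1 + 8Fr₁²) − 1] = ½[√177.7 − 1] = 6.16.
y₂ = 6.16 × 0.234 = 1.44 ft.
q = V₁·y₁ = 12.9 × 0.234 = 3.02 ft²/s. V₂ = q/y₂ = 3.02/1.44 = 2.09 ft/s. E₁ = y₁ + V₁²/2g = 2.82 ft; E₂ = y₂ + V₂²/2g = 1.51 ft. ΔE = E₁ − E₂ = 1.31 ft.

y₂ = 1.44 ft; ΔE = 1.31 ft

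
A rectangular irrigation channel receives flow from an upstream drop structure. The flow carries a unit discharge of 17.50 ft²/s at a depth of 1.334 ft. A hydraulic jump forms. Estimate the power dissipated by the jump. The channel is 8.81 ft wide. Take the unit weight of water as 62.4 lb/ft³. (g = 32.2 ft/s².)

V₁ = q/y₁ = 17.50/1.334 = 13.12 ft/s. Fr₁ = V₁/√(g·y₁) = 13.12/√(32.2×1.334) = 2.002.
Bélanger equation: y₂/y₁ = ½[√(1 + 8Fr₁²) − 1] = ½[√33.051 − 1] = 2.375.
y₂ = 2.375 × 1.334 = 3.168 ft.
V₂ = q/y₂ = 17.50/3.168 = 5.525 ft/s. E₁ = y₁ + V₁²/2g = 4.006 ft; E₂ = y₂ + V₂²/2g = 3.642 ft. ΔE = E₁ − E₂ = 0.3647 ft.
Q = q·b = 17.50 × 8.81 = 154.2 cfs. P = γ·Q·ΔE/550 = 62.4 × 154.2 × 0.3647 / 550 = 6.380 hp.

P = 6.380 hp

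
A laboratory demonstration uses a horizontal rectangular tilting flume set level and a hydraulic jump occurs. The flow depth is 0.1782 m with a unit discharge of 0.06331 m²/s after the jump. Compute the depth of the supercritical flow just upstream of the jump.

V₂ = q/y₂ = 0.06331/0.1782 = 0.3553 m/s; Fr₂ = V₂/√(g·y₂) = 0.2687.
Applying the sequent-depth relation in reverse, y₁/y₂ = ½[√(1 + 8Fr₂²) − 1] = ½[√1.5776 − 1] = 0.1280.
y₁ = 0.1280 × 0.1782 = 0.02281 m.

y₁ = 0.02281 m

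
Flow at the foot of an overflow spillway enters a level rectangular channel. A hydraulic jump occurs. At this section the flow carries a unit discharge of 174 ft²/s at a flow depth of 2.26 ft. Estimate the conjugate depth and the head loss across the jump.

y₂ = 27.7 ft; ΔE = 66.0 ft

V₁ = q/y₁ = 174/2.26 = 77.0 ft/s. Fr₁ = V₁/√(g·y₁) = 77.0/√(32.2×2.26) = 9.03.
Sequent-depth ratio: y₂/y₁ = ½[√(1 + 8Fr₁²) − 1] = ½[√652.6 − 1] = 12.3.
y₂ = 12.3 × 2.26 = 27.7 ft.
V₂ = q/y₂ = 174/27.7 = 6.27 ft/s. E₁ = y₁ + V₁²/2g = 94.3 ft; E₂ = y₂ + V₂²/2g = 28.3 ft. ΔE = E₁ − E₂ = 66.0 ft.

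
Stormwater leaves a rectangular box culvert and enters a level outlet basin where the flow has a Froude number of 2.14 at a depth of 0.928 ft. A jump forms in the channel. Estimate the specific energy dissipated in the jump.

Fr₁ = 2.14 (given).
From the momentum equation for a rectangular channel, y₂/y₁ = ½[√(1 + 8Fr₁²) − 1] = ½[√37.64 − 1] = 2.57.
y₂ = 2.57 × 0.928 = 2.38 ft.
Head loss: ΔE = (y₂ − y₁)³/(4y₁y₂) = (2.38 − 0.928)³/(4×0.928×2.38) = 3.08/8.84 = 0.348 ft.

ΔE = 0.348 ft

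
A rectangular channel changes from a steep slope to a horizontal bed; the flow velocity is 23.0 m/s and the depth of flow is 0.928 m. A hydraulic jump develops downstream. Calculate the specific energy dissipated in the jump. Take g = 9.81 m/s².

ΔE = 18.1 m

Fr₁ = V₁/√(g·y₁) = 23.0/√(9.81×0.928) = 7.62.
Bélanger equation: y₂/y₁ = ½[√(1 + 8Fr₁²) − 1] = ½[√465.9 − 1] = 10.3.
y₂ = 10.3 × 0.928 = 9.55 m.
q = V₁·y₁ = 23.0 × 0.928 = 21.3 m²/s. V₂ = q/y₂ = 21.3/9.55 = 2.23 m/s. E₁ = y₁ + V₁²/2g = 27.9 m; E₂ = y₂ + V₂²/2g = 9.81 m. ΔE = E₁ − E₂ = 18.1 m.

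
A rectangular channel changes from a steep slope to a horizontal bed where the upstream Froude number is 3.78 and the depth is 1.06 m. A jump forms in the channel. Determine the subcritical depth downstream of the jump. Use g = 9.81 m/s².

y₂ = 5.16 m

Fr₁ = 3.78 (given).
Conjugate-depth relation: y₂/y₁ = ½[√(1 + 8Fr₁²) − 1] = ½[√115.3 − 1] = 4.87.
y₂ = 4.87 × 1.06 = 5.16 m.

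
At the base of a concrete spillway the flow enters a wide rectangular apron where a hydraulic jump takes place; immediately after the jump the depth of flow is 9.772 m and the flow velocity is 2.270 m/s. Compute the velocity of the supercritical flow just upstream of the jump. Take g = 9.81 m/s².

Fr₂ = V₂/√(g·y₂) = 2.270/√(9.81×9.772) = 0.2318.
From the momentum equation (using Fr₂), y₁/y₂ = ½[√(1 + 8Fr₂²) − 1] = ½[√1.4300 − 1] = 0.09792.
y₁ = 0.09792 × 9.772 = 0.9568 m.
V₁ = q/y₁ = 22.18/0.9568 = 23.18 m/s.

V₁ = 23.18 m/s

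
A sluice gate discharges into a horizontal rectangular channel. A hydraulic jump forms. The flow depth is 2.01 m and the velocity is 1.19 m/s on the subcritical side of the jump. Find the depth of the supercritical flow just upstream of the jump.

Fr₂ = V₂/√(g·y₂) = 1.19/√(9.81×2.01) = 0.268.
Since the conjugate-depth ratio holds either way, y₁/y₂ = ½[√(1 + 8Fr₂²) − 1] = ½[√1.575 − 1] = 0.127.
y₁ = 0.127 × 2.01 = 0.256 m.

y₁ = 0.256 m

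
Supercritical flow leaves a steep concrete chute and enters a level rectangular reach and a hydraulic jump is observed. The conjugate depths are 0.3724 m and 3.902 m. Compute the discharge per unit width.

q = 5.520 m²/s

For a rectangular channel the momentum equation gives q² = ½·g·y₁·y₂·(y₁ + y₂) = ½×9.81×0.3724×3.902×4.274 = 30.47.
q = √30.47 = 5.520 m²/s.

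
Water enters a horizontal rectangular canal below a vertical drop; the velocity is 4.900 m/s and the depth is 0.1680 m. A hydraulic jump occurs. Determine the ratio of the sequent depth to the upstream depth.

y₂/y₁ = 4.921

Fr₁ = V₁/√(g·y₁) = 4.900/√(9.81×0.1680) = 3.817.
Bélanger equation: y₂/y₁ = ½[√(1 + 8Fr₁²) − 1] = ½[√117.55 − 1] = 4.921.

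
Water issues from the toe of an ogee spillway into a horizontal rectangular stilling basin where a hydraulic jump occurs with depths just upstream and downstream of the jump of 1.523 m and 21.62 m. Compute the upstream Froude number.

Fr₁ = 10.39

For a rectangular channel the momentum equation gives q² = ½·g·y₁·y₂·(y₁ + y₂) = ½×9.81×1.523×21.62×23.14 = 3738.
q = √3738 = 61.14 m²/s.
V₁ = q/y₁ = 40.14 m/s; Fr₁ = V₁/√(g·y₁) = 10.39.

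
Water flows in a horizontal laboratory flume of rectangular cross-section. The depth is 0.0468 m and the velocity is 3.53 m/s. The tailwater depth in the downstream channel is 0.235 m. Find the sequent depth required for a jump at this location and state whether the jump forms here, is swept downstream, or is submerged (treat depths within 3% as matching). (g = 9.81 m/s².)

y₂ = 0.322 m; the jump is swept downstream

Fr₁ = V₁/√(g·y₁) = 3.53/√(9.81×0.0468) = 5.21.
Conjugate-depth relation: y₂/y₁ = ½[√(1 + 8Fr₁²) − 1] = ½[√218.1 − 1] = 6.88.
y₂ = 6.88 × 0.0468 = 0.322 m.
Tailwater y_tw = 0.235 m: y_tw < y₂, so the jump is swept downstream.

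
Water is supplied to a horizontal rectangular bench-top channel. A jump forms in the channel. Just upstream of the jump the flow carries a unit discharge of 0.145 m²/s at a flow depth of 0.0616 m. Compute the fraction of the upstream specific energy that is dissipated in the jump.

V₁ = q/y₁ = 0.145/0.0616 = 2.35 m/s. Fr₁ = V₁/√(g·y₁) = 2.35/√(9.81×0.0616) = 3.03.
By Bélanger, y₂/y₁ = ½[√(1 + 8Fr₁²) − 1] = ½[√74.35 − 1] = 3.81.
y₂ = 3.81 × 0.0616 = 0.235 m.
E₁ = y₁ + V₁²/2g = 0.344 m. ΔE = (y₂ − y₁)³/(4y₁y₂) = 0.0898 m. ΔE/E₁ = 0.0898/0.344 = 0.261.

ΔE/E₁ = 0.261 (26.1%)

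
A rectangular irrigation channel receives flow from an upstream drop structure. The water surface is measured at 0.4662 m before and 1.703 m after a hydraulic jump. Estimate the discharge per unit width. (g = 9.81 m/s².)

q = 2.906 m²/s

For a rectangular channel the momentum equation gives q² = ½·g·y₁·y₂·(y₁ + y₂) = ½×9.81×0.4662×1.703×2.169 = 8.447.
q = √8.447 = 2.906 m²/s.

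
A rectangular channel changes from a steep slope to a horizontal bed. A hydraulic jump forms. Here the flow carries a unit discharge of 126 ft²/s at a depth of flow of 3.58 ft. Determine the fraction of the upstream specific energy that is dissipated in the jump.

ΔE/E₁ = 0.298 (29.8%)

V₁ = q/y₁ = 126/3.58 = 35.2 ft/s. Fr₁ = V₁/√(g·y₁) = 35.2/√(32.2×3.58) = 3.28.
Bélanger equation: y₂/y₁ = ½[√(1 + 8Fr₁²) − 1] = ½[√86.97 − 1] = 4.16.
y₂ = 4.16 × 3.58 = 14.9 ft.
E₁ = y₁ + V₁²/2g = 22.8 ft. ΔE = (y₂ − y₁)³/(4y₁y₂) = 6.80 ft. ΔE/E₁ = 6.80/22.8 = 0.298.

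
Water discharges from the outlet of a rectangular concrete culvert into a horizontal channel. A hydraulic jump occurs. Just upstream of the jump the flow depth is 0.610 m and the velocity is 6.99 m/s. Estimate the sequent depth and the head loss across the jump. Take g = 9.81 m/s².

y₂ = 2.18 m; ΔE = 0.726 m

Fr₁ = V₁/√(g·y₁) = 6.99/√(9.81×0.610) = 2.86.
Conjugate-depth relation: y₂/y₁ = ½[√(1 + 8Fr₁²) − 1] = ½[√66.32 − 1] = 3.57.
y₂ = 3.57 × 0.610 = 2.18 m.
q = V₁·y₁ = 6.99 × 0.610 = 4.26 m²/s. V₂ = q/y₂ = 4.26/2.18 = 1.96 m/s. E₁ = y₁ + V₁²/2g = 3.10 m; E₂ = y₂ + V₂²/2g = 2.37 m. ΔE = E₁ − E₂ = 0.726 m.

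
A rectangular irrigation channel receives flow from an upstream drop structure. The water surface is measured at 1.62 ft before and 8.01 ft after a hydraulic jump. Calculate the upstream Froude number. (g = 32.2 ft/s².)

Fr₁ = 3.83

For a rectangular channel the momentum equation gives q² = ½·g·y₁·y₂·(y₁ + y₂) = ½×32.2×1.62×8.01×9.63 = 2012.
q = √2012 = 44.9 ft²/s.
V₁ = q/y₁ = 27.7 ft/s; Fr₁ = V₁/√(g·y₁) = 3.83.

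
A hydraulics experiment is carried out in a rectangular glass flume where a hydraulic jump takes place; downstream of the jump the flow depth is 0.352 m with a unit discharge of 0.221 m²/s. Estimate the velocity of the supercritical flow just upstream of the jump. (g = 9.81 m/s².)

V₂ = q/y₂ = 0.221/0.352 = 0.628 m/s; Fr₂ = V₂/√(g·y₂) = 0.338.
From the momentum equation (using Fr₂), y₁/y₂ = ½[√(1 + 8Fr₂²) − 1] = ½[√1.913 − 1] = 0.192.
y₁ = 0.192 × 0.352 = 0.0674 m.
V₁ = q/y₁ = 0.221/0.0674 = 3.28 m/s.

V₁ = 3.28 m/s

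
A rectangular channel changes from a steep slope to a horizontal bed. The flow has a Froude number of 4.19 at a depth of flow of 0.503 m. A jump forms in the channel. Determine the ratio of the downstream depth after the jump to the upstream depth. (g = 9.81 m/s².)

Fr₁ = 4.19 (given).
By Bélanger, y₂/y₁ = ½[√(1 + 8Fr₁²) − 1] = ½[√141.4 − 1] = 5.45.

y₂/y₁ = 5.45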